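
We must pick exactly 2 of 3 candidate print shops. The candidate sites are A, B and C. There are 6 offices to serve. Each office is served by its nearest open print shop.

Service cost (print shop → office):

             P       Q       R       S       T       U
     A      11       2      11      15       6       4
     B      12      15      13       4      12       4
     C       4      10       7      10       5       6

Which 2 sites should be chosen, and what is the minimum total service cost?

Choose A and C; total service cost 32.

With exactly 2 open, each office uses its cheapest among the chosen.
{A, C}: P→C 4, Q→A 2, R→C 7, S→C 10, T→C 5, U→A 4. Service cost 32.
{B, C}: service cost 34
{A, B}: service cost 38
Among all 3 size-2 choices, {A, C} is lowest.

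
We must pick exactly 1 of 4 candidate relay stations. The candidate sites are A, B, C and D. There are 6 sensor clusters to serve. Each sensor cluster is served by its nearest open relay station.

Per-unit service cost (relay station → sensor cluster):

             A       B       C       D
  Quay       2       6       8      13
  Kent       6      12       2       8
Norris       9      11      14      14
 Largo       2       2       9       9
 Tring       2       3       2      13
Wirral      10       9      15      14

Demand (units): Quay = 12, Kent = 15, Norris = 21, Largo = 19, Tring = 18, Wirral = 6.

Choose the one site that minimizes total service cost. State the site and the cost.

Choose A only; total service cost 437.

With exactly 1 open, each sensor cluster uses its cheapest among the chosen.
{A}: Quay→A 2·12=24, Kent→A 6·15=90, Norris→A 9·21=189, Largo→A 2·19=38, Tring→A 2·18=36, Wirral→A 10·6=60. Service cost 437.
{B}: service cost 629
{C}: service cost 717
Among all 4 size-1 choices, {A} is lowest.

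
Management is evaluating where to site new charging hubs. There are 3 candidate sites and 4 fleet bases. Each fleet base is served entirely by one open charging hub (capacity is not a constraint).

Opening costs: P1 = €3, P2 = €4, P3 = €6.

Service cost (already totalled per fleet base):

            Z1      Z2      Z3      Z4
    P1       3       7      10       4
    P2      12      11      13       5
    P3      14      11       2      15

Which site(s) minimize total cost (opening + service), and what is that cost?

Open P1 and P3; minimum total cost 25.

For any fixed open set, each fleet base goes to its cheapest open site; total = fixed + service.
{P1, P3}: Z1→P1 3, Z2→P1 7, Z3→P3 2, Z4→P1 4. Service 16; fixed 9; total 25.
{P1}: service 24 + fixed 3 = 27
{P1, P2, P3}: Z1→P1 3, Z2→P1 7, Z3→P3 2, Z4→P1 4. Service 16; fixed 13; total 29.
(All 7 nonempty subsets were checked; P1 and P3 is lowest.)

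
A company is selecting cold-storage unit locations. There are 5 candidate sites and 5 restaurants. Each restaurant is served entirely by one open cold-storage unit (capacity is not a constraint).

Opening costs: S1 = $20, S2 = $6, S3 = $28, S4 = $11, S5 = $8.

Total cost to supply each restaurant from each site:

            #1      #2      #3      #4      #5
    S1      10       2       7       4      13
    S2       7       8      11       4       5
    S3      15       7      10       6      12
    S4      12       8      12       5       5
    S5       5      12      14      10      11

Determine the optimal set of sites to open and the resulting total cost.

For any fixed open set, each restaurant goes to its cheapest open site; total = fixed + service.
{S2}: #1→S2 7, #2→S2 8, #3→S2 11, #4→S2 4, #5→S2 5. Service 35; fixed 6; total 41.
{S2, S5}: service 33 + fixed 14 = 47
{S1, S2}: service 25 + fixed 26 = 51
{S1, S2, S3, S4, S5}: service 23 + fixed 73 = 96
No other subset beats 41.

Open S2 only; minimum total cost 41.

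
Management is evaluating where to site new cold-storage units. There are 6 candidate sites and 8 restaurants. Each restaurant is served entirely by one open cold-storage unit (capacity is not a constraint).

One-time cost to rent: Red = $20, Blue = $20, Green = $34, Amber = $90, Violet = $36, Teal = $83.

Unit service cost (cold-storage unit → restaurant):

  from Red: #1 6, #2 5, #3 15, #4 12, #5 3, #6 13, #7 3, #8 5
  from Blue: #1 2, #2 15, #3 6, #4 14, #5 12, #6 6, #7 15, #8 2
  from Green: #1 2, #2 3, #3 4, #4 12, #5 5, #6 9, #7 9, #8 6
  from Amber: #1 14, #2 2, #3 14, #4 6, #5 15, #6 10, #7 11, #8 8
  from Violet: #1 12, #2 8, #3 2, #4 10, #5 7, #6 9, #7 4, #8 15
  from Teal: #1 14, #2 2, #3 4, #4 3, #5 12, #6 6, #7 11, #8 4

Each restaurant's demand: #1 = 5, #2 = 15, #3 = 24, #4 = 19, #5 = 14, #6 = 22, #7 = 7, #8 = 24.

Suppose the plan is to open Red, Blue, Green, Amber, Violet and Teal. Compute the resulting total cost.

Each restaurant is assigned to its cheapest site among the open ones.
{Red, Blue, Green, Amber, Violet, Teal}: #1→Blue 2·5=10, #2→Amber 2·15=30, #3→Violet 2·24=48, #4→Teal 3·19=57, #5→Red 3·14=42, #6→Blue 6·22=132, #7→Red 3·7=21, #8→Blue 2·24=48. Service 388; fixed 283; total 671.

Total cost: 671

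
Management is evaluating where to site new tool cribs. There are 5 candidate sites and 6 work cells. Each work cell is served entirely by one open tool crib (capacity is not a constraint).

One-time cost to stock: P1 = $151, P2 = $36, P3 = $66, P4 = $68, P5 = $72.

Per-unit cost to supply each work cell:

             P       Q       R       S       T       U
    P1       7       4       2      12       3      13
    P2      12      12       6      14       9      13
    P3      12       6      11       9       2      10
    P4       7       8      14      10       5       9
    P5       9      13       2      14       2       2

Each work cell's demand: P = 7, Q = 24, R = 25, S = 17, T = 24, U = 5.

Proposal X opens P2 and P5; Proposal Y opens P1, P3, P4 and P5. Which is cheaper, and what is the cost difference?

Proposal Y is cheaper by 42.

Proposal X: {P2, P5}: P→P5 9·7=63, Q→P2 12·24=288, R→P5 2·25=50, S→P2 14·17=238, T→P5 2·24=48, U→P5 2·5=10. Service 697; fixed 108; total 805.
Proposal Y: {P1, P3, P4, P5}: P→P1 7·7=49, Q→P1 4·24=96, R→P1 2·25=50, S→P3 9·17=153, T→P3 2·24=48, U→P5 2·5=10. Service 406; fixed 357; total 763.
Difference: |805 − 763| = 42.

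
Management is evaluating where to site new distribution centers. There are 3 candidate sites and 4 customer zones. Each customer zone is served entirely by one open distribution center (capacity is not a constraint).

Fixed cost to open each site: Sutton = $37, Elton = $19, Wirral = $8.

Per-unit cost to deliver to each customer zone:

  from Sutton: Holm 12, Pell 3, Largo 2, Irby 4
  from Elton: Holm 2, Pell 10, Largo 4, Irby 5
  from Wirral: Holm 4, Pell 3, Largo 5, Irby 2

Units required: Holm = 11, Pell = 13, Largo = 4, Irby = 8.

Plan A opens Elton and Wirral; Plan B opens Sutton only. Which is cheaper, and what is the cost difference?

Plan A: {Elton, Wirral}: Holm→Elton 2·11=22, Pell→Wirral 3·13=39, Largo→Elton 4·4=16, Irby→Wirral 2·8=16. Service 93; fixed 27; total 120.
Plan B: {Sutton}: Holm→Sutton 12·11=132, Pell→Sutton 3·13=39, Largo→Sutton 2·4=8, Irby→Sutton 4·8=32. Service 211; fixed 37; total 248.
Difference: |120 − 248| = 128.

Plan A is cheaper by 128.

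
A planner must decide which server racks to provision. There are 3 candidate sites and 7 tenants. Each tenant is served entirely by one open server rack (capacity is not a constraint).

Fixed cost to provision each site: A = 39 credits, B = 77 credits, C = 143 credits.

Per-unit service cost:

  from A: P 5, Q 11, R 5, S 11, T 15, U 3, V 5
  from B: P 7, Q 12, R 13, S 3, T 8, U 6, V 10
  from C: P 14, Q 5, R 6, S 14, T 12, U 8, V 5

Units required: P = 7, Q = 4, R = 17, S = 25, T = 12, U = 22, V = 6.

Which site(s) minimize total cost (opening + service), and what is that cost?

For any fixed open set, each tenant goes to its cheapest open site; total = fixed + service.
{A, B}: P→A 5·7=35, Q→A 11·4=44, R→A 5·17=85, S→B 3·25=75, T→B 8·12=96, U→A 3·22=66, V→A 5·6=30. Service 431; fixed 116; total 547.
{A, B, C}: service 407 + fixed 259 = 666
{B, C}: service 504 + fixed 220 = 724
{A}: service 715 + fixed 39 = 754
(All 7 nonempty subsets were checked; A and B is lowest.)

Open A and B; minimum total cost 547.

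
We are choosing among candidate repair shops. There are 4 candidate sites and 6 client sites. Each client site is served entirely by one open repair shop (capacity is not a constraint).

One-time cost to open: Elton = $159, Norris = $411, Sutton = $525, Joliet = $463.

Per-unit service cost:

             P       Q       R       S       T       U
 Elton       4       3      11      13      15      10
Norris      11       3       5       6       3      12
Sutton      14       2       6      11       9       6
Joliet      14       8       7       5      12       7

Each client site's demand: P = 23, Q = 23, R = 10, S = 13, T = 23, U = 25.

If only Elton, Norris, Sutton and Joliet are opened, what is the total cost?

Each client site is assigned to its cheapest site among the open ones.
{Elton, Norris, Sutton, Joliet}: P→Elton 4·23=92, Q→Sutton 2·23=46, R→Norris 5·10=50, S→Joliet 5·13=65, T→Norris 3·23=69, U→Sutton 6·25=150. Service 472; fixed 1558; total 2030.

Total cost: 2030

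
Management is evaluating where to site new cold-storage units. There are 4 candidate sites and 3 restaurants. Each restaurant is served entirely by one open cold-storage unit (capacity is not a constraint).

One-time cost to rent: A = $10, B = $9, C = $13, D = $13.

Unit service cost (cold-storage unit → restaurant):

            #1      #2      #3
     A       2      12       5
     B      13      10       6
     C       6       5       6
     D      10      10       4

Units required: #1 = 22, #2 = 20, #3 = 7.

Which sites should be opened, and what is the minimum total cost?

For any fixed open set, each restaurant goes to its cheapest open site; total = fixed + service.
{A, C}: #1→A 2·22=44, #2→C 5·20=100, #3→A 5·7=35. Service 179; fixed 23; total 202.
{A, C, D}: #1→A 2·22=44, #2→C 5·20=100, #3→D 4·7=28. Service 172; fixed 36; total 208.
{A, B, C}: #1→A 2·22=44, #2→C 5·20=100, #3→A 5·7=35. Service 179; fixed 32; total 211.
{A, B, C, D}: #1→A 2·22=44, #2→C 5·20=100, #3→D 4·7=28. Service 172; fixed 45; total 217.
(All 15 nonempty subsets were checked; A and C is lowest.)

Open A and C; minimum total cost 202.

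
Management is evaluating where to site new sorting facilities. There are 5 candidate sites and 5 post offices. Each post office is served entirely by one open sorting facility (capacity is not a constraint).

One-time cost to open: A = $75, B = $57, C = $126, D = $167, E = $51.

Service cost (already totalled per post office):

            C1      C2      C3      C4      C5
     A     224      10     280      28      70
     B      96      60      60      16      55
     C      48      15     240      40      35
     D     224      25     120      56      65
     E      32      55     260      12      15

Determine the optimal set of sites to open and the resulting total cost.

For any fixed open set, each post office goes to its cheapest open site; total = fixed + service.
{B, E}: C1→E 32, C2→E 55, C3→B 60, C4→E 12, C5→E 15. Service 174; fixed 108; total 282.
{A, B, E}: service 129 + fixed 183 = 312
{B}: service 287 + fixed 57 = 344
{A, B, C, D, E}: service 129 + fixed 476 = 605
No other subset beats 282.

Open B and E; minimum total cost 282.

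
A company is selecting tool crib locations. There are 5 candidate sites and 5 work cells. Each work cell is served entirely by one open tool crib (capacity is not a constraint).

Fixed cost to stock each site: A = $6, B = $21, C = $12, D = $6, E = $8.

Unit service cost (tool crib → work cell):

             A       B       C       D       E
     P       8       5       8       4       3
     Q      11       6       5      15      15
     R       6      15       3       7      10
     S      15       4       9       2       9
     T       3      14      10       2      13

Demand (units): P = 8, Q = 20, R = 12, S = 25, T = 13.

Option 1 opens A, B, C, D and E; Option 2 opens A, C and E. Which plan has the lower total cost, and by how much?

Option 1 is cheaper by 161.

Option 1: {A, B, C, D, E}: P→E 3·8=24, Q→C 5·20=100, R→C 3·12=36, S→D 2·25=50, T→D 2·13=26. Service 236; fixed 53; total 289.
Option 2: {A, C, E}: P→E 3·8=24, Q→C 5·20=100, R→C 3·12=36, S→C 9·25=225, T→A 3·13=39. Service 424; fixed 26; total 450.
Difference: |289 − 450| = 161.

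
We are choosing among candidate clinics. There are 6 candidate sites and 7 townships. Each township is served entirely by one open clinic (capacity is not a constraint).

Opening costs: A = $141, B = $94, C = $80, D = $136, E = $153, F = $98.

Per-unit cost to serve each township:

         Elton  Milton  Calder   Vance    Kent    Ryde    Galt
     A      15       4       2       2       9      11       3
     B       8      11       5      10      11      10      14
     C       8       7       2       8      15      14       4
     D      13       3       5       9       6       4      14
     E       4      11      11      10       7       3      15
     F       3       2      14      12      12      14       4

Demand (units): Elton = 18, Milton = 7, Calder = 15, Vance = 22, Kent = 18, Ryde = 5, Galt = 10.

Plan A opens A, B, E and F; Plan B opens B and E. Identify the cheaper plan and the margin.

Plan A is cheaper by 173.

Plan A: {A, B, E, F}: Elton→F 3·18=54, Milton→F 2·7=14, Calder→A 2·15=30, Vance→A 2·22=44, Kent→E 7·18=126, Ryde→E 3·5=15, Galt→A 3·10=30. Service 313; fixed 486; total 799.
Plan B: {B, E}: Elton→E 4·18=72, Milton→B 11·7=77, Calder→B 5·15=75, Vance→B 10·22=220, Kent→E 7·18=126, Ryde→E 3·5=15, Galt→B 14·10=140. Service 725; fixed 247; total 972.
Difference: |799 − 972| = 173.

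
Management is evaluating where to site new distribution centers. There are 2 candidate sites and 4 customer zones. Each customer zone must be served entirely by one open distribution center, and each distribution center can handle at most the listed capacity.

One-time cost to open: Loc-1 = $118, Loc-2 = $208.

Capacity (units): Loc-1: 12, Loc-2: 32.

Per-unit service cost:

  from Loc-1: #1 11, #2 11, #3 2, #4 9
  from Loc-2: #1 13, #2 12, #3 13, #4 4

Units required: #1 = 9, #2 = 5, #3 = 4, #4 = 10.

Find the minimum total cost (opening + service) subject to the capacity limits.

Open {Loc-2}: #1→Loc-2 13·9=117, #2→Loc-2 12·5=60, #3→Loc-2 13·4=52, #4→Loc-2 4·10=40.
Loads: Loc-2 carries 28/32. Service 269; fixed 208; total 477.
Next best feasible plan costs 546.

Minimum total cost: 477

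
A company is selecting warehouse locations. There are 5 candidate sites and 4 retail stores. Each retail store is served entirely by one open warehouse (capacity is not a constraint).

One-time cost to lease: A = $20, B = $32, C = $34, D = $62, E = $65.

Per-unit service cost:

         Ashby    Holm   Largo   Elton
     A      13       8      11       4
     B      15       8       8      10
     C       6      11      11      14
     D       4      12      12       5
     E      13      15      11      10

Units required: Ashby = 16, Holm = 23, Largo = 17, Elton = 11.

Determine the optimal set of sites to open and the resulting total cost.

Open B and D; minimum total cost 533.

For any fixed open set, each retail store goes to its cheapest open site; total = fixed + service.
{B, D}: Ashby→D 4·16=64, Holm→B 8·23=184, Largo→B 8·17=136, Elton→D 5·11=55. Service 439; fixed 94; total 533.
{A, B, D}: Ashby→D 4·16=64, Holm→A 8·23=184, Largo→B 8·17=136, Elton→A 4·11=44. Service 428; fixed 114; total 542.
{A, B, C}: Ashby→C 6·16=96, Holm→A 8·23=184, Largo→B 8·17=136, Elton→A 4·11=44. Service 460; fixed 86; total 546.
{A, B, C, D, E}: service 428 + fixed 213 = 641
No other subset beats 533.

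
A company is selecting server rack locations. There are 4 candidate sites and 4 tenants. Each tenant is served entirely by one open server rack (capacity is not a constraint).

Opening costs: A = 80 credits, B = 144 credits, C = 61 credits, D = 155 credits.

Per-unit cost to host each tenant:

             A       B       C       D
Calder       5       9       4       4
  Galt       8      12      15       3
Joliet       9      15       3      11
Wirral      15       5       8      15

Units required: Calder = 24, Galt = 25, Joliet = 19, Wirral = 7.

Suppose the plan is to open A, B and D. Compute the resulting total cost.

Total cost: 756

Each tenant is assigned to its cheapest site among the open ones.
{A, B, D}: Calder→D 4·24=96, Galt→D 3·25=75, Joliet→A 9·19=171, Wirral→B 5·7=35. Service 377; fixed 379; total 756.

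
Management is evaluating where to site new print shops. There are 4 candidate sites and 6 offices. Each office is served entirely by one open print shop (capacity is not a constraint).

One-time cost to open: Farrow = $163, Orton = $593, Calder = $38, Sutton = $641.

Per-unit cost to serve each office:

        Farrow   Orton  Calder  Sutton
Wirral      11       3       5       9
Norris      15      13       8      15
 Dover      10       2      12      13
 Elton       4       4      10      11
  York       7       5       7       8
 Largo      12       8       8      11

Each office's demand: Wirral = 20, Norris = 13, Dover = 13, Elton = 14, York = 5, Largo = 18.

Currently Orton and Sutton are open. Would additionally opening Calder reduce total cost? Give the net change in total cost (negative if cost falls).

Yes — net change −27 (cost falls by 27).

Current service cost with {Orton, Sutton}: 480.
Adding Calder: each office re-picks its cheapest; new service cost 415, saving 65.
Extra fixed cost: 38. Net change = 38 − 65 = -27.
(Totals: 1714 → 1687.)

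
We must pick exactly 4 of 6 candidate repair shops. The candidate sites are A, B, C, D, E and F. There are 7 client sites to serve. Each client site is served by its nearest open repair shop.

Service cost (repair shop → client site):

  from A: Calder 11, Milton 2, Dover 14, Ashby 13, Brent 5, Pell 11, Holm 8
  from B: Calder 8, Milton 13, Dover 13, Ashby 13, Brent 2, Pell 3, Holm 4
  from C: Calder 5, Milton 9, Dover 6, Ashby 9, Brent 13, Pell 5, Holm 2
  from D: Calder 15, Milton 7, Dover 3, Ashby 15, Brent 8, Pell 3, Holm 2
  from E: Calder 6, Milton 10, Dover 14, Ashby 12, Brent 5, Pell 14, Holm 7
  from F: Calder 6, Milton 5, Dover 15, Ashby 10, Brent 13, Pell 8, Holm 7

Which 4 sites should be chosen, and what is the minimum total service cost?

Choose A, B, C and D; total service cost 26.

With exactly 4 open, each client site uses its cheapest among the chosen.
{A, B, C, D}: Calder→C 5, Milton→A 2, Dover→D 3, Ashby→C 9, Brent→B 2, Pell→B 3, Holm→C 2. Service cost 26.
{A, B, D, F}: service cost 28
{A, B, C, E}: service cost 29
Among all 15 size-4 choices, {A, B, C, D} is lowest.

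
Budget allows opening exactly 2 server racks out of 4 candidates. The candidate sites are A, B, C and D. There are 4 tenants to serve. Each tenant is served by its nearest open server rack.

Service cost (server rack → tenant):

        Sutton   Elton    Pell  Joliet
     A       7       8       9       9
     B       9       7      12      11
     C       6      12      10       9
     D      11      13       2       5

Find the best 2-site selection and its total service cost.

Choose A and D; total service cost 22.

With exactly 2 open, each tenant uses its cheapest among the chosen.
{A, D}: Sutton→A 7, Elton→A 8, Pell→D 2, Joliet→D 5. Service cost 22.
{B, D}: service cost 23
{C, D}: service cost 25
Among all 6 size-2 choices, {A, D} is lowest.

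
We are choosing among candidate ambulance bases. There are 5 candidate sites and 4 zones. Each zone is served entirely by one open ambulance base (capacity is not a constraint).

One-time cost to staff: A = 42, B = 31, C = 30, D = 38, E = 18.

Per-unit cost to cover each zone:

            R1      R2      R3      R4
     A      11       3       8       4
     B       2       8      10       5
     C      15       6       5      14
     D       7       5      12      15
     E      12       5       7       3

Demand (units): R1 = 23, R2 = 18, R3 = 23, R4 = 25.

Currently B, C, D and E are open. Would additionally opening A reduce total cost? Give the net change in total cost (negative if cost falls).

Current service cost with {B, C, D, E}: 326.
Adding A: each zone re-picks its cheapest; new service cost 290, saving 36.
Extra fixed cost: 42. Net change = 42 − 36 = 6.
(Totals: 443 → 449.)

No — net change +6 (cost rises by 6).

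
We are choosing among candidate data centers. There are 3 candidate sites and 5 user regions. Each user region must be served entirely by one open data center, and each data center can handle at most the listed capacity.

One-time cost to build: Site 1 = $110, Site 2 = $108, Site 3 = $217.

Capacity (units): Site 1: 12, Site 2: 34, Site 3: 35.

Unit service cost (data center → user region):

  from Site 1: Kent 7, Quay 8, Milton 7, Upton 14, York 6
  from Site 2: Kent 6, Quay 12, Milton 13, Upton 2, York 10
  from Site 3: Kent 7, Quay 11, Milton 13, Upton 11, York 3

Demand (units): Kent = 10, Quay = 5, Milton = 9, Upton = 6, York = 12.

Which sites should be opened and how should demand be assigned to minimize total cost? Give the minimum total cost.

Minimum total cost: 533

Open {Site 1, Site 2}: Kent→Site 2 6·10=60, Quay→Site 2 12·5=60, Milton→Site 1 7·9=63, Upton→Site 2 2·6=12, York→Site 2 10·12=120.
Loads: Site 1 carries 9/12, Site 2 carries 33/34. Service 315; fixed 218; total 533.
Next best feasible plan costs 539.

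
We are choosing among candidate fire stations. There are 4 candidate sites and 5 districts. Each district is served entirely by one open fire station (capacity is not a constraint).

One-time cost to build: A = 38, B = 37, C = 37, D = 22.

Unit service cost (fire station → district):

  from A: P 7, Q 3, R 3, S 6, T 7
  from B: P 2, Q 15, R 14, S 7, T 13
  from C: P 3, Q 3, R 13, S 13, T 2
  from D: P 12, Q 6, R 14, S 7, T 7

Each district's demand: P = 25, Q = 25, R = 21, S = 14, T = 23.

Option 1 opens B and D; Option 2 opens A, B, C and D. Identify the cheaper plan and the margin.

Option 2 is cheaper by 360.

Option 1: {B, D}: P→B 2·25=50, Q→D 6·25=150, R→B 14·21=294, S→B 7·14=98, T→D 7·23=161. Service 753; fixed 59; total 812.
Option 2: {A, B, C, D}: P→B 2·25=50, Q→A 3·25=75, R→A 3·21=63, S→A 6·14=84, T→C 2·23=46. Service 318; fixed 134; total 452.
Difference: |812 − 452| = 360.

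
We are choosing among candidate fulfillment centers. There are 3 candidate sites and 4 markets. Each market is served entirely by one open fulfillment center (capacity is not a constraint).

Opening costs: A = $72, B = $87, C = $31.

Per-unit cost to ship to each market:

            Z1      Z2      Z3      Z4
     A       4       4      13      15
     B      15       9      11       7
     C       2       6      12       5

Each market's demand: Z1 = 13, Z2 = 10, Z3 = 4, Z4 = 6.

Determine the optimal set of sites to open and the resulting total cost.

For any fixed open set, each market goes to its cheapest open site; total = fixed + service.
{C}: Z1→C 2·13=26, Z2→C 6·10=60, Z3→C 12·4=48, Z4→C 5·6=30. Service 164; fixed 31; total 195.
{A, C}: service 144 + fixed 103 = 247
{B, C}: Z1→C 2·13=26, Z2→C 6·10=60, Z3→B 11·4=44, Z4→C 5·6=30. Service 160; fixed 118; total 278.
{A, B, C}: service 140 + fixed 190 = 330
(All 7 nonempty subsets were checked; C only is lowest.)

Open C only; minimum total cost 195.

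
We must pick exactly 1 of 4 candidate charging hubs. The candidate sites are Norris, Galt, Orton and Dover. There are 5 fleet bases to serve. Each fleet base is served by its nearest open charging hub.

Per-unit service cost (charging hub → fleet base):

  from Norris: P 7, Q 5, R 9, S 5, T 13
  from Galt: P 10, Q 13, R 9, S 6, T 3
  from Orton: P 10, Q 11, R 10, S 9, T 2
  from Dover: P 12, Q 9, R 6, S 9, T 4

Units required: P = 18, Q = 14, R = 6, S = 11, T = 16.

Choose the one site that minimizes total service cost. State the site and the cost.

With exactly 1 open, each fleet base uses its cheapest among the chosen.
{Norris}: P→Norris 7·18=126, Q→Norris 5·14=70, R→Norris 9·6=54, S→Norris 5·11=55, T→Norris 13·16=208. Service cost 513.
{Orton}: service cost 525
{Galt}: service cost 530
Among all 4 size-1 choices, {Norris} is lowest.

Choose Norris only; total service cost 513.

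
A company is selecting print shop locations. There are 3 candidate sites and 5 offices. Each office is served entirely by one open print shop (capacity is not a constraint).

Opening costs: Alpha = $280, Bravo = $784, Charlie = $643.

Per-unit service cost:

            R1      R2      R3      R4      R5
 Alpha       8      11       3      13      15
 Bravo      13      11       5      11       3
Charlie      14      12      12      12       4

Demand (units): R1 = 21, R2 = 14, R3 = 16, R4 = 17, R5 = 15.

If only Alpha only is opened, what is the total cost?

Each office is assigned to its cheapest site among the open ones.
{Alpha}: R1→Alpha 8·21=168, R2→Alpha 11·14=154, R3→Alpha 3·16=48, R4→Alpha 13·17=221, R5→Alpha 15·15=225. Service 816; fixed 280; total 1096.

Total cost: 1096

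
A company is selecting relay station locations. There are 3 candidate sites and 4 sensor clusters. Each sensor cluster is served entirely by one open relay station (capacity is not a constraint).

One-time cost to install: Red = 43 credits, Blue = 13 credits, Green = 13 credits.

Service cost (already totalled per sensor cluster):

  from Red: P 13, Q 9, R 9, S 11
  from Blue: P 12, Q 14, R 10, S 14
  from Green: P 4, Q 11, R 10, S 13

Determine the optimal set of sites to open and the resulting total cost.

For any fixed open set, each sensor cluster goes to its cheapest open site; total = fixed + service.
{Green}: P→Green 4, Q→Green 11, R→Green 10, S→Green 13. Service 38; fixed 13; total 51.
{Blue}: service 50 + fixed 13 = 63
{Blue, Green}: service 38 + fixed 26 = 64
{Red, Blue, Green}: service 33 + fixed 69 = 102
(All 7 nonempty subsets were checked; Green only is lowest.)

Open Green only; minimum total cost 51.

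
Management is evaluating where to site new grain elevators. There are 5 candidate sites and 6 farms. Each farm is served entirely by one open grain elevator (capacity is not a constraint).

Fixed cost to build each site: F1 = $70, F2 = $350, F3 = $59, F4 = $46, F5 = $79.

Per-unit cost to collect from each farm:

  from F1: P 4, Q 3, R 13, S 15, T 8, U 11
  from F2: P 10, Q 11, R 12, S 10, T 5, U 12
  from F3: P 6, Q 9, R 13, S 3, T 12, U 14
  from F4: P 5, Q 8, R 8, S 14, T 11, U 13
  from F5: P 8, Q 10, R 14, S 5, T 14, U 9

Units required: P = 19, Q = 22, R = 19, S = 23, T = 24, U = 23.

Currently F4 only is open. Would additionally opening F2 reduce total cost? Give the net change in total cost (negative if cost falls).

No — net change +91 (cost rises by 91).

Current service cost with {F4}: 1308.
Adding F2: each farm re-picks its cheapest; new service cost 1049, saving 259.
Extra fixed cost: 350. Net change = 350 − 259 = 91.
(Totals: 1354 → 1445.)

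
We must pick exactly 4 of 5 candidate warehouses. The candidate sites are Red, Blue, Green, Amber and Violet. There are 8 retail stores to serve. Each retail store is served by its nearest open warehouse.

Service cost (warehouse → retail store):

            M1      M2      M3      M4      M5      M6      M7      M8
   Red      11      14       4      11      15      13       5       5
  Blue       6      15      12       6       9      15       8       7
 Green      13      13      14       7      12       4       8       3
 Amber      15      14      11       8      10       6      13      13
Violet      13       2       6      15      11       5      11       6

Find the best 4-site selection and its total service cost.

Choose Red, Blue, Green and Violet; total service cost 39.

With exactly 4 open, each retail store uses its cheapest among the chosen.
{Red, Blue, Green, Violet}: M1→Blue 6, M2→Violet 2, M3→Red 4, M4→Blue 6, M5→Blue 9, M6→Green 4, M7→Red 5, M8→Green 3. Service cost 39.
{Red, Blue, Amber, Violet}: service cost 42
{Blue, Green, Amber, Violet}: service cost 44
Among all 5 size-4 choices, {Red, Blue, Green, Violet} is lowest.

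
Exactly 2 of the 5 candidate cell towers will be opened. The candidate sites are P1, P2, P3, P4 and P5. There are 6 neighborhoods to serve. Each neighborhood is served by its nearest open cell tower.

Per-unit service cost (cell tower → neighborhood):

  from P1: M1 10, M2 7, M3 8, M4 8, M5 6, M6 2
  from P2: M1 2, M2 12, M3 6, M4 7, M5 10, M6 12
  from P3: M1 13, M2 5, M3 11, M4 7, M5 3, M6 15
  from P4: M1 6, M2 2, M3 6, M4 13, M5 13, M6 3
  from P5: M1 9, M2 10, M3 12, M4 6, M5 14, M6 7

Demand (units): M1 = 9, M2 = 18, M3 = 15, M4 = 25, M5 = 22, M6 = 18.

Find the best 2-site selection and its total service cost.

With exactly 2 open, each neighborhood uses its cheapest among the chosen.
{P3, P4}: M1→P4 6·9=54, M2→P4 2·18=36, M3→P4 6·15=90, M4→P3 7·25=175, M5→P3 3·22=66, M6→P4 3·18=54. Service cost 475.
{P1, P4}: service cost 548
{P1, P2}: service cost 577
Among all 10 size-2 choices, {P3, P4} is lowest.

Choose P3 and P4; total service cost 475.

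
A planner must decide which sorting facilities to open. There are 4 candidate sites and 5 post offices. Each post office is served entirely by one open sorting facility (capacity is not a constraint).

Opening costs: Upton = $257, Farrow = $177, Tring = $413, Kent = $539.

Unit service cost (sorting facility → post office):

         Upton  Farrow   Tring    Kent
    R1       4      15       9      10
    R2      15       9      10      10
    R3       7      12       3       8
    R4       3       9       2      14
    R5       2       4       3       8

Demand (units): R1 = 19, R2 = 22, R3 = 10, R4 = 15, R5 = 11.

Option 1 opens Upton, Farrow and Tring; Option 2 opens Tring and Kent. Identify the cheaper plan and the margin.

Option 1: {Upton, Farrow, Tring}: R1→Upton 4·19=76, R2→Farrow 9·22=198, R3→Tring 3·10=30, R4→Tring 2·15=30, R5→Upton 2·11=22. Service 356; fixed 847; total 1203.
Option 2: {Tring, Kent}: R1→Tring 9·19=171, R2→Tring 10·22=220, R3→Tring 3·10=30, R4→Tring 2·15=30, R5→Tring 3·11=33. Service 484; fixed 952; total 1436.
Difference: |1203 − 1436| = 233.

Option 1 is cheaper by 233.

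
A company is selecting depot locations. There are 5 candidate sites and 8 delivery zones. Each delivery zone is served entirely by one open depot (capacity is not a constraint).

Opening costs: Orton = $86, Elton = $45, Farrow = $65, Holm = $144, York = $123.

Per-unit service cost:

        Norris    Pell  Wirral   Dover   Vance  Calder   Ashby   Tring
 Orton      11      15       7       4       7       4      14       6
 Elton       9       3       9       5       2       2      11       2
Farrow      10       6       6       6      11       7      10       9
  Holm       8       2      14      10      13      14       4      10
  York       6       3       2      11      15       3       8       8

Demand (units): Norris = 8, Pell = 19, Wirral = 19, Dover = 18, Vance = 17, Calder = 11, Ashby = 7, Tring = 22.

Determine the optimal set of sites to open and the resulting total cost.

For any fixed open set, each delivery zone goes to its cheapest open site; total = fixed + service.
{Elton, York}: Norris→York 6·8=48, Pell→Elton 3·19=57, Wirral→York 2·19=38, Dover→Elton 5·18=90, Vance→Elton 2·17=34, Calder→Elton 2·11=22, Ashby→York 8·7=56, Tring→Elton 2·22=44. Service 389; fixed 168; total 557.
{Elton}: Norris→Elton 9·8=72, Pell→Elton 3·19=57, Wirral→Elton 9·19=171, Dover→Elton 5·18=90, Vance→Elton 2·17=34, Calder→Elton 2·11=22, Ashby→Elton 11·7=77, Tring→Elton 2·22=44. Service 567; fixed 45; total 612.
{Elton, Farrow}: service 503 + fixed 110 = 613
{Orton, Elton, Farrow, Holm, York}: service 324 + fixed 463 = 787
No other subset beats 557.

Open Elton and York; minimum total cost 557.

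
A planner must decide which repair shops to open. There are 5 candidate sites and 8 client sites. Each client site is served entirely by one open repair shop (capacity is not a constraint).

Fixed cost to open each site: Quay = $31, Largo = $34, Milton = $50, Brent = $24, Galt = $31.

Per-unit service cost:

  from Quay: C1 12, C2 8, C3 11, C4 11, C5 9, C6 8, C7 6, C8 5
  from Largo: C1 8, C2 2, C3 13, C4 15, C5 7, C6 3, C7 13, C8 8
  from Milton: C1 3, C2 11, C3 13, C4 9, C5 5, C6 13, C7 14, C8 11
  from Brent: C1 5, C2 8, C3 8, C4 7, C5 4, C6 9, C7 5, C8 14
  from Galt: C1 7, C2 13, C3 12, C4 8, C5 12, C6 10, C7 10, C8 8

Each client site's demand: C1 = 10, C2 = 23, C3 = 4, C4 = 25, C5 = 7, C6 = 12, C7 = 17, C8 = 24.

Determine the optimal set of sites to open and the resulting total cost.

Open Quay, Largo and Brent; minimum total cost 661.

For any fixed open set, each client site goes to its cheapest open site; total = fixed + service.
{Quay, Largo, Brent}: C1→Brent 5·10=50, C2→Largo 2·23=46, C3→Brent 8·4=32, C4→Brent 7·25=175, C5→Brent 4·7=28, C6→Largo 3·12=36, C7→Brent 5·17=85, C8→Quay 5·24=120. Service 572; fixed 89; total 661.
{Quay, Largo, Milton, Brent}: C1→Milton 3·10=30, C2→Largo 2·23=46, C3→Brent 8·4=32, C4→Brent 7·25=175, C5→Brent 4·7=28, C6→Largo 3·12=36, C7→Brent 5·17=85, C8→Quay 5·24=120. Service 552; fixed 139; total 691.
{Quay, Largo, Brent, Galt}: service 572 + fixed 120 = 692
{Quay, Largo, Milton, Brent, Galt}: service 552 + fixed 170 = 722
No other subset beats 661.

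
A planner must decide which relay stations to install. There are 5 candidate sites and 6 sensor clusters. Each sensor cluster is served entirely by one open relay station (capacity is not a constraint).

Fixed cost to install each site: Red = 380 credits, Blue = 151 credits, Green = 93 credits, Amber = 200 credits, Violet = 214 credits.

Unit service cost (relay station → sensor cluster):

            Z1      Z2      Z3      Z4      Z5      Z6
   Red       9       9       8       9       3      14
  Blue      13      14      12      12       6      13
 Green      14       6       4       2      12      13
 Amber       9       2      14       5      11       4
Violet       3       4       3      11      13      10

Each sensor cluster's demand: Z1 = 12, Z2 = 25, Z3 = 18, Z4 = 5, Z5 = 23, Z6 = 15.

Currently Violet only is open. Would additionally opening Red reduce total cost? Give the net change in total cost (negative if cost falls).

Current service cost with {Violet}: 694.
Adding Red: each sensor cluster re-picks its cheapest; new service cost 454, saving 240.
Extra fixed cost: 380. Net change = 380 − 240 = 140.
(Totals: 908 → 1048.)

No — net change +140 (cost rises by 140).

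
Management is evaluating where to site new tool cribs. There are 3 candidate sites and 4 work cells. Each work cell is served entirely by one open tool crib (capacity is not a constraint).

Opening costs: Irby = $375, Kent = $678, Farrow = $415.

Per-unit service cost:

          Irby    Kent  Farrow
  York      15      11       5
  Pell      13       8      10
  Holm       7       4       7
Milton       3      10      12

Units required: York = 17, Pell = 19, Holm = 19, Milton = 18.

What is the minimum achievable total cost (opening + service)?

For any fixed open set, each work cell goes to its cheapest open site; total = fixed + service.
{Farrow}: York→Farrow 5·17=85, Pell→Farrow 10·19=190, Holm→Farrow 7·19=133, Milton→Farrow 12·18=216. Service 624; fixed 415; total 1039.
{Irby}: service 689 + fixed 375 = 1064
{Irby, Farrow}: York→Farrow 5·17=85, Pell→Farrow 10·19=190, Holm→Irby 7·19=133, Milton→Irby 3·18=54. Service 462; fixed 790; total 1252.
{Irby, Kent, Farrow}: York→Farrow 5·17=85, Pell→Kent 8·19=152, Holm→Kent 4·19=76, Milton→Irby 3·18=54. Service 367; fixed 1468; total 1835.
No other subset beats 1039.

Minimum total cost: 1039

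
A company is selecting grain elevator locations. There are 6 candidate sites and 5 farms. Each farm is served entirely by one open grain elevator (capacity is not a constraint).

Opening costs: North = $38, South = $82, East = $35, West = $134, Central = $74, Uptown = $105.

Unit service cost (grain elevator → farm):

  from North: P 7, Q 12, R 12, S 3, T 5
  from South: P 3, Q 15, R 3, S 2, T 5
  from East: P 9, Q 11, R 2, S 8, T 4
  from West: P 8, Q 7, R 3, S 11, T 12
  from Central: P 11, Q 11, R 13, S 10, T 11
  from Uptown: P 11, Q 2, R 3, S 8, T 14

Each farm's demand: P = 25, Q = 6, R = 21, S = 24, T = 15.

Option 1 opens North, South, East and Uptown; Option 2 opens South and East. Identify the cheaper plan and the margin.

Option 2 is cheaper by 89.

Option 1: {North, South, East, Uptown}: P→South 3·25=75, Q→Uptown 2·6=12, R→East 2·21=42, S→South 2·24=48, T→East 4·15=60. Service 237; fixed 260; total 497.
Option 2: {South, East}: P→South 3·25=75, Q→East 11·6=66, R→East 2·21=42, S→South 2·24=48, T→East 4·15=60. Service 291; fixed 117; total 408.
Difference: |497 − 408| = 89.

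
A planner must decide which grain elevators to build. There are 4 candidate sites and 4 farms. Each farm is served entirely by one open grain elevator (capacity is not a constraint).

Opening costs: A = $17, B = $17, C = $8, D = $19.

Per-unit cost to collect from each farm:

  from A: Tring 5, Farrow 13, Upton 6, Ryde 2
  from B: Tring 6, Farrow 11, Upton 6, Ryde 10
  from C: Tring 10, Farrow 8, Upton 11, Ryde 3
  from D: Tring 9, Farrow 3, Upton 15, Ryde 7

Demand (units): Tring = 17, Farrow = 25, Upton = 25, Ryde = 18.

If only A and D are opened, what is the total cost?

Total cost: 382

Each farm is assigned to its cheapest site among the open ones.
{A, D}: Tring→A 5·17=85, Farrow→D 3·25=75, Upton→A 6·25=150, Ryde→A 2·18=36. Service 346; fixed 36; total 382.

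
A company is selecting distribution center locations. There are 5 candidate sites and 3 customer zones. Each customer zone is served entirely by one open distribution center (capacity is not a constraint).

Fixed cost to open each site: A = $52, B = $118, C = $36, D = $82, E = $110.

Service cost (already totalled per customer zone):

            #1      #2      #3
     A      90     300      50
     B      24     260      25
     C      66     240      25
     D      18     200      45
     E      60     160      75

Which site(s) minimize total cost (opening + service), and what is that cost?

Open D only; minimum total cost 345.

For any fixed open set, each customer zone goes to its cheapest open site; total = fixed + service.
{D}: #1→D 18, #2→D 200, #3→D 45. Service 263; fixed 82; total 345.
{C, D}: service 243 + fixed 118 = 361
{C}: #1→C 66, #2→C 240, #3→C 25. Service 331; fixed 36; total 367.
{A, B, C, D, E}: service 203 + fixed 398 = 601
No other subset beats 345.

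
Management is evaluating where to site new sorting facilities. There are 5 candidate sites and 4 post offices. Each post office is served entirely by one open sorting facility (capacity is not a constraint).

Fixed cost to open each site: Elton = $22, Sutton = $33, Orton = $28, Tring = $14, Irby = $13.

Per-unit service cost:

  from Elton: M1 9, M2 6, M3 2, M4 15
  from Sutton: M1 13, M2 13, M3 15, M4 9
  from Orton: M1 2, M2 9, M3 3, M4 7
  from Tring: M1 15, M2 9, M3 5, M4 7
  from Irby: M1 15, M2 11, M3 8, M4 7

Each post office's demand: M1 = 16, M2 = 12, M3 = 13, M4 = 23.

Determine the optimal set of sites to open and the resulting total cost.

Open Elton and Orton; minimum total cost 341.

For any fixed open set, each post office goes to its cheapest open site; total = fixed + service.
{Elton, Orton}: M1→Orton 2·16=32, M2→Elton 6·12=72, M3→Elton 2·13=26, M4→Orton 7·23=161. Service 291; fixed 50; total 341.
{Elton, Orton, Irby}: M1→Orton 2·16=32, M2→Elton 6·12=72, M3→Elton 2·13=26, M4→Orton 7·23=161. Service 291; fixed 63; total 354.
{Elton, Orton, Tring}: service 291 + fixed 64 = 355
{Elton, Sutton, Orton, Tring, Irby}: service 291 + fixed 110 = 401
No other subset beats 341.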